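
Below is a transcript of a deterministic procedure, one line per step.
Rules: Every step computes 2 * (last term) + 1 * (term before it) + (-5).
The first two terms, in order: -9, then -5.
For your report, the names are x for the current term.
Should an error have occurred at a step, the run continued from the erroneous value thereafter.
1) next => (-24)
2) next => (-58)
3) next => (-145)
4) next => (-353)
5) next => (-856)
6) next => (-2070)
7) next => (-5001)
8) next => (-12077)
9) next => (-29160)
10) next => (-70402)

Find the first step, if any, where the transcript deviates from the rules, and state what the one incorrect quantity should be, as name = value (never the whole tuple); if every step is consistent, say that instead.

no error

1. x = 2*(-5) + (1)*(-9) + (-5) = -24 (matches)
2. x = 2*(-24) + (1)*(-5) + (-5) = -58 (matches)
3. x = 2*(-58) + (1)*(-24) + (-5) = -145 (in agreement)
4. x = 2*(-145) + (1)*(-58) + (-5) = -353 (in agreement)
5. x = 2*(-353) + (1)*(-145) + (-5) = -856 (agrees with the transcript)
6. x = 2*(-856) + (1)*(-353) + (-5) = -2070 (exactly as logged)
7. x = 2*(-2070) + (1)*(-856) + (-5) = -5001 (checks out)
8. x = 2*(-5001) + (1)*(-2070) + (-5) = -12077 (agrees with the transcript)
9. x = 2*(-12077) + (1)*(-5001) + (-5) = -29160 (confirmed correct)
10. x = 2*(-29160) + (1)*(-12077) + (-5) = -70402 (no discrepancy)
All entries verified; no error found.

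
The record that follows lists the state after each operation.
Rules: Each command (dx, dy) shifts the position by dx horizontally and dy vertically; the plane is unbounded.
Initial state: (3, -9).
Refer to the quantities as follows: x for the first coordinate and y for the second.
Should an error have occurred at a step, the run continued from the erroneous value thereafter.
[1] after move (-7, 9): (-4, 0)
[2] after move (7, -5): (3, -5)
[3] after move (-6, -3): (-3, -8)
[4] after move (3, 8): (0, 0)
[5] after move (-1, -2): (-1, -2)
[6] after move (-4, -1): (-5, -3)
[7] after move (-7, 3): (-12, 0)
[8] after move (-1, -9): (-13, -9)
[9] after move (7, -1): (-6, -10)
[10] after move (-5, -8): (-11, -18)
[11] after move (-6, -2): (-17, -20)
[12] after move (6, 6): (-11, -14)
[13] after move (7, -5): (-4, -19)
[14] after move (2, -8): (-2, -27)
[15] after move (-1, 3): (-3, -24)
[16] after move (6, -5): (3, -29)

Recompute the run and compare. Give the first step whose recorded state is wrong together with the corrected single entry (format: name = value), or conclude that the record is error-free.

Recomputing the run from the initial state:
step 1: x = -4, y = 0
step 2: x = 3, y = -5
step 3: x = -3, y = -8
step 4: x = 0, y = 0
step 5: x = -1, y = -2
step 6: x = -5, y = -3
step 7: x = -12, y = 0
step 8: x = -13, y = -9
step 9: x = -6, y = -10
step 10: x = -11, y = -18
step 11: x = -17, y = -20
step 12: x = -11, y = -14
step 13: x = -4, y = -19
step 14: x = -2, y = -27
step 15: x = -3, y = -24
step 16: x = 3, y = -29
This matches the record at every step.

no error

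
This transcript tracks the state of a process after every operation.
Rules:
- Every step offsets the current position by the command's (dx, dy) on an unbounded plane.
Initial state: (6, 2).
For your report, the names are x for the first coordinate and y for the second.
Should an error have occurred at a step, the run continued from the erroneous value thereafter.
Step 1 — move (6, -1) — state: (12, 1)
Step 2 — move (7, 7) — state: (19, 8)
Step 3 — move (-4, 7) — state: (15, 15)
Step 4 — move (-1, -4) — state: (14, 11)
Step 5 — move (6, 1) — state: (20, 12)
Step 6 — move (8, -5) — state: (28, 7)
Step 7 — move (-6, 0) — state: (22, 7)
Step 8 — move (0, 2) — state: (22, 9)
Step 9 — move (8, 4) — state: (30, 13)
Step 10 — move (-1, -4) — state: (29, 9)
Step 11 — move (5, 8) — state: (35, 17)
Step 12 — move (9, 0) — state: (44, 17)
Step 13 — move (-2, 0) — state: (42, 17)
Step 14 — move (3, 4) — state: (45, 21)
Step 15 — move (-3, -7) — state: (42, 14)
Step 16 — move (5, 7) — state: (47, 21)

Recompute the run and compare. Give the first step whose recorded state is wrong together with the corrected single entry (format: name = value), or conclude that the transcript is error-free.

step 11, x = 34

Recomputing the run from the initial state:
step 1: x = 12, y = 1
step 2: x = 19, y = 8
step 3: x = 15, y = 15
step 4: x = 14, y = 11
step 5: x = 20, y = 12
step 6: x = 28, y = 7
step 7: x = 22, y = 7
step 8: x = 22, y = 9
step 9: x = 30, y = 13
step 10: x = 29, y = 9
step 11: x = 34, y = 17
step 12: x = 43, y = 17
step 13: x = 41, y = 17
step 14: x = 44, y = 21
step 15: x = 41, y = 14
step 16: x = 46, y = 21
The first disagreement with the transcript is at step 11, where the value should be x = 34.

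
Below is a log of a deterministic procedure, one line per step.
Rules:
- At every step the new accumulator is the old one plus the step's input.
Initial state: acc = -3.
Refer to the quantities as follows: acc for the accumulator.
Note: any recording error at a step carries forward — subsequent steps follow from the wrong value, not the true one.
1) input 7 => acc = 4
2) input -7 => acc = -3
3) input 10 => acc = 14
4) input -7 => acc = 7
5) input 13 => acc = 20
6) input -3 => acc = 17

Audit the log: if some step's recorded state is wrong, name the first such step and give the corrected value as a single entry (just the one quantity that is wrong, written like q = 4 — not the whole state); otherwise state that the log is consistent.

Recomputing the run from the initial state:
step 1: acc = 4
step 2: acc = -3
step 3: acc = 7
step 4: acc = 0
step 5: acc = 13
step 6: acc = 10
The first disagreement with the log is at step 3, where the value should be acc = 7.

step 3, acc = 7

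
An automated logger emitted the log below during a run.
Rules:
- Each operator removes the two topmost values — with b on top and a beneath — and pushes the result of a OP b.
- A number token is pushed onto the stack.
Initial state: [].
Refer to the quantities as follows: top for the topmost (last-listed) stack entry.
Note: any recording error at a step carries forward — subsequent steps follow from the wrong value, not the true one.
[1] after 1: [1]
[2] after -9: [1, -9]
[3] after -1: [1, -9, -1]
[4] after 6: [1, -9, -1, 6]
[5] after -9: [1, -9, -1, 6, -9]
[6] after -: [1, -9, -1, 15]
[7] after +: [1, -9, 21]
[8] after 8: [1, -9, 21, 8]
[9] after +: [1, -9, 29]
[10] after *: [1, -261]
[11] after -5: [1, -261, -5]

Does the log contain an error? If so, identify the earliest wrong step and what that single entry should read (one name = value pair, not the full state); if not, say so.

step 7, top = 14

Recomputing the run from the initial state:
step 1: [1]
step 2: [1, -9]
step 3: [1, -9, -1]
step 4: [1, -9, -1, 6]
step 5: [1, -9, -1, 6, -9]
step 6: [1, -9, -1, 15]
step 7: [1, -9, 14]
step 8: [1, -9, 14, 8]
step 9: [1, -9, 22]
step 10: [1, -198]
step 11: [1, -198, -5]
The first disagreement with the log is at step 7, where the value should be top = 14.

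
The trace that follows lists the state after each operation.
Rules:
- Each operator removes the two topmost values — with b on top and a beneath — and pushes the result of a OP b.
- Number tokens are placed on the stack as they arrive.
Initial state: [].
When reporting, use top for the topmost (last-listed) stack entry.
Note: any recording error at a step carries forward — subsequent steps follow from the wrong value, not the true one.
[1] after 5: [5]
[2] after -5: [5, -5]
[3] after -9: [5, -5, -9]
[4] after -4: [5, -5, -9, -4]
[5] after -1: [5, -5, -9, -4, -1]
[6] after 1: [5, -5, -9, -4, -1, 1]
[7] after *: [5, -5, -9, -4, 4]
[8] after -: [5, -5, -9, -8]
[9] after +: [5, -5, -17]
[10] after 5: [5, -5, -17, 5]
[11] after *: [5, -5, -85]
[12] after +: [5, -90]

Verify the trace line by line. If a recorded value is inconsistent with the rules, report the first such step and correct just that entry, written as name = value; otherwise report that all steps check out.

Recomputing the run from the initial state:
step 1: [5]
step 2: [5, -5]
step 3: [5, -5, -9]
step 4: [5, -5, -9, -4]
step 5: [5, -5, -9, -4, -1]
step 6: [5, -5, -9, -4, -1, 1]
step 7: [5, -5, -9, -4, -1]
step 8: [5, -5, -9, -3]
step 9: [5, -5, -12]
step 10: [5, -5, -12, 5]
step 11: [5, -5, -60]
step 12: [5, -65]
The first disagreement with the trace is at step 7, where the value should be top = -1.

step 7, top = -1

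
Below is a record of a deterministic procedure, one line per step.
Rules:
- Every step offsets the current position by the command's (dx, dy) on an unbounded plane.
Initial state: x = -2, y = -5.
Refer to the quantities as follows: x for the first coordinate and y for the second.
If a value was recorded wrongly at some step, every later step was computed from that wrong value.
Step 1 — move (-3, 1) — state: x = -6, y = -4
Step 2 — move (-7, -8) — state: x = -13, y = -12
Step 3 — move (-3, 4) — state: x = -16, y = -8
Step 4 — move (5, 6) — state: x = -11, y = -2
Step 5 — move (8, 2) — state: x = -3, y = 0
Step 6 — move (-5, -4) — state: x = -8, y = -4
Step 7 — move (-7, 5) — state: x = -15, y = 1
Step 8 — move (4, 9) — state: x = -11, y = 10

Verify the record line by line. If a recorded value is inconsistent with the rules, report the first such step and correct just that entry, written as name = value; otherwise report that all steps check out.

step 1, x = -5

step 1: x = -2 + (-3) = -5, y = -5 + (1) = -4 -> the record has a different value
The earliest wrong entry is at step 1: it should read x = -5.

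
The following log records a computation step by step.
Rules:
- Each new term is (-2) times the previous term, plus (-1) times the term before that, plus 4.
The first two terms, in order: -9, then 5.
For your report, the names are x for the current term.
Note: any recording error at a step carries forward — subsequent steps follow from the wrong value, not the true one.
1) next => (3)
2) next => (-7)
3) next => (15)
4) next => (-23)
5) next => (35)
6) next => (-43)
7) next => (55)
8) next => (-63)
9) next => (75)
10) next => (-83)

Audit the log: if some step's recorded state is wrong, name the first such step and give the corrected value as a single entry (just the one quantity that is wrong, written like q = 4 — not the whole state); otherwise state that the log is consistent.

Recomputing the run from the initial state:
step 1: x = 3
step 2: x = -7
step 3: x = 15
step 4: x = -19
step 5: x = 27
step 6: x = -31
step 7: x = 39
step 8: x = -43
step 9: x = 51
step 10: x = -55
The first disagreement with the log is at step 4, where the value should be x = -19.

step 4, x = -19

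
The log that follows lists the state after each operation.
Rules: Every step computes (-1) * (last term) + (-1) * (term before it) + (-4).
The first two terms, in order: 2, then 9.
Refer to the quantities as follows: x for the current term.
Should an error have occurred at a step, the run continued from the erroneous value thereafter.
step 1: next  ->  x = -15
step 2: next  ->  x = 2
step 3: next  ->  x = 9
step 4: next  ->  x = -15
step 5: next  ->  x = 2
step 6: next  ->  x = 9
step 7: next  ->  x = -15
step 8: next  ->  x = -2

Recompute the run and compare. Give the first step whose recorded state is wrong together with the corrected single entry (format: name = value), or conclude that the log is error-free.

step 8, x = 2

Recomputing the run from the initial state:
step 1: x = -15
step 2: x = 2
step 3: x = 9
step 4: x = -15
step 5: x = 2
step 6: x = 9
step 7: x = -15
step 8: x = 2
The first disagreement with the log is at step 8, where the value should be x = 2.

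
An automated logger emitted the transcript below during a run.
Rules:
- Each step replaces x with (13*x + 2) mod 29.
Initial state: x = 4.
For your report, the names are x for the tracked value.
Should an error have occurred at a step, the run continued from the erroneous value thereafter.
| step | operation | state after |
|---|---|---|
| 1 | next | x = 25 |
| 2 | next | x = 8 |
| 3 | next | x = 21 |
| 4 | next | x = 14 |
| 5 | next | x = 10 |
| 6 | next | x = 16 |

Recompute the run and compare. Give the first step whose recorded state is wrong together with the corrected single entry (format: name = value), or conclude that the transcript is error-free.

1. x = (13*4 + 2) mod 29 = 25 (consistent with the transcript)
2. x = (13*25 + 2) mod 29 = 8 (no discrepancy)
3. x = (13*8 + 2) mod 29 = 19 (this is not what the transcript shows)
The audit stops at step 3: the recorded entry is wrong and should be x = 19.

step 3, x = 19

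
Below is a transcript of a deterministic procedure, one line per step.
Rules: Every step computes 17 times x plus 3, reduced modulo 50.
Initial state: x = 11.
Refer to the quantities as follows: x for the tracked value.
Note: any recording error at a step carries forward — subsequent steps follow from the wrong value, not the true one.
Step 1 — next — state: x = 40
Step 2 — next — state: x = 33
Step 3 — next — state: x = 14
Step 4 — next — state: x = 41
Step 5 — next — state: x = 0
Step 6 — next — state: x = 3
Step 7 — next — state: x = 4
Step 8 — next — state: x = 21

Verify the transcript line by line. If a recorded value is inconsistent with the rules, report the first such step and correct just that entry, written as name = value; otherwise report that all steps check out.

no error

Recomputing the run from the initial state:
step 1: x = 40
step 2: x = 33
step 3: x = 14
step 4: x = 41
step 5: x = 0
step 6: x = 3
step 7: x = 4
step 8: x = 21
This matches the transcript at every step.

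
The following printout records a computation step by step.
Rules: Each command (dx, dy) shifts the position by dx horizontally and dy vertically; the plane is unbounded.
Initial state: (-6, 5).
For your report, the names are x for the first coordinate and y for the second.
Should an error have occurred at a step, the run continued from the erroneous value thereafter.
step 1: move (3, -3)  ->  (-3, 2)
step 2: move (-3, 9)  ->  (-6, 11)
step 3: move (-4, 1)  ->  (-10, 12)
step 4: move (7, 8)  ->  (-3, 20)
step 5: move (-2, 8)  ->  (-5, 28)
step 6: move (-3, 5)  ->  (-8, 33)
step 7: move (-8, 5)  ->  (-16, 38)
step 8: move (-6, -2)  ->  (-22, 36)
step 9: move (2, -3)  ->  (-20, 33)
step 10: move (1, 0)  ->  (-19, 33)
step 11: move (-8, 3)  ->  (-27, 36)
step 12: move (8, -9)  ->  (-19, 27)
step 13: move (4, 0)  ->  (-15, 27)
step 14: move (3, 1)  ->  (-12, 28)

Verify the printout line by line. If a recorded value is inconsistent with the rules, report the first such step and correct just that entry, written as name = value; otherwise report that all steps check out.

Recomputing the run from the initial state:
step 1: x = -3, y = 2
step 2: x = -6, y = 11
step 3: x = -10, y = 12
step 4: x = -3, y = 20
step 5: x = -5, y = 28
step 6: x = -8, y = 33
step 7: x = -16, y = 38
step 8: x = -22, y = 36
step 9: x = -20, y = 33
step 10: x = -19, y = 33
step 11: x = -27, y = 36
step 12: x = -19, y = 27
step 13: x = -15, y = 27
step 14: x = -12, y = 28
This matches the printout at every step.

no error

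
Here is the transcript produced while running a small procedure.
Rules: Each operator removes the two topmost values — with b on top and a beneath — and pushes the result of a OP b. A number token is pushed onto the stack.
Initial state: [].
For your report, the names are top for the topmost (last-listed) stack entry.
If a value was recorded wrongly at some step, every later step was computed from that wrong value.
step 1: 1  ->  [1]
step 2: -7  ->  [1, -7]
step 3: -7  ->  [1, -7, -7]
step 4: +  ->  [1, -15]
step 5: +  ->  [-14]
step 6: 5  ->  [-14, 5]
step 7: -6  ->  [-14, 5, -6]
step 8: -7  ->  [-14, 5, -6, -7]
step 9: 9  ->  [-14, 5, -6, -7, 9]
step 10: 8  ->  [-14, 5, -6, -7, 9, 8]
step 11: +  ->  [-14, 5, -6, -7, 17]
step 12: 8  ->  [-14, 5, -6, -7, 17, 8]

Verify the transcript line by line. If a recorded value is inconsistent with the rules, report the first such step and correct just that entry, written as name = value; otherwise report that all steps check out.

step 4, top = -14

step 1: push 1: top = 1 -> in agreement
step 2: push -7: top = -7 -> agrees with the transcript
step 3: push -7: top = -7 -> consistent with the transcript
step 4: -7 + -7 = -14 -> the transcript disagrees here
The earliest wrong entry is at step 4: it should read top = -14.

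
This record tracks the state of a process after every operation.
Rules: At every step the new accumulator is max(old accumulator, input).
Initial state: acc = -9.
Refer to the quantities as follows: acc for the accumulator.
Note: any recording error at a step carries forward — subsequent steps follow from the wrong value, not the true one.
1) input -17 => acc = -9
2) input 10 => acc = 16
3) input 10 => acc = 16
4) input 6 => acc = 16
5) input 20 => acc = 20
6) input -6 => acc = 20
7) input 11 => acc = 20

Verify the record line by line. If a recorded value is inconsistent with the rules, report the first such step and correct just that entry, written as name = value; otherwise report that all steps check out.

step 2, acc = 10

1. acc = max(-9, -17) = -9 (exactly as logged)
2. acc = max(-9, 10) = 10 (the record has a different value)
The audit stops at step 2: the recorded entry is wrong and should be acc = 10.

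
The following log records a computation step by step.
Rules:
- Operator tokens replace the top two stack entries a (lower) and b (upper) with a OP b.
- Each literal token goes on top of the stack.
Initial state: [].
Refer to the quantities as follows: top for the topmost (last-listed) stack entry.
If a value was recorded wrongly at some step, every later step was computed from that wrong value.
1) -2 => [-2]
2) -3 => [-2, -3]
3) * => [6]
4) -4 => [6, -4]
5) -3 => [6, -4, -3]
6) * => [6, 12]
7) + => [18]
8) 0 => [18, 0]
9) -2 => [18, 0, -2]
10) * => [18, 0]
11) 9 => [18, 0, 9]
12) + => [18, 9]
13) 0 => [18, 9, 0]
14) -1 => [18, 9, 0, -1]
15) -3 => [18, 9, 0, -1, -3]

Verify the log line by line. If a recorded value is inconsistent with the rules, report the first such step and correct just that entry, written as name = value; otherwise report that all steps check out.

1. push -2: top = -2 (matches)
2. push -3: top = -3 (same as recorded)
3. -2 * -3 = 6 (verified)
4. push -4: top = -4 (checks out)
5. push -3: top = -3 (in agreement)
6. -4 * -3 = 12 (same as recorded)
7. 6 + 12 = 18 (exactly as logged)
8. push 0: top = 0 (no discrepancy)
9. push -2: top = -2 (matches)
10. 0 * -2 = 0 (checks out)
11. push 9: top = 9 (agrees with the log)
12. 0 + 9 = 9 (consistent with the log)
13. push 0: top = 0 (no discrepancy)
14. push -1: top = -1 (exactly as logged)
15. push -3: top = -3 (exactly as logged)
The recomputation confirms every line.

no error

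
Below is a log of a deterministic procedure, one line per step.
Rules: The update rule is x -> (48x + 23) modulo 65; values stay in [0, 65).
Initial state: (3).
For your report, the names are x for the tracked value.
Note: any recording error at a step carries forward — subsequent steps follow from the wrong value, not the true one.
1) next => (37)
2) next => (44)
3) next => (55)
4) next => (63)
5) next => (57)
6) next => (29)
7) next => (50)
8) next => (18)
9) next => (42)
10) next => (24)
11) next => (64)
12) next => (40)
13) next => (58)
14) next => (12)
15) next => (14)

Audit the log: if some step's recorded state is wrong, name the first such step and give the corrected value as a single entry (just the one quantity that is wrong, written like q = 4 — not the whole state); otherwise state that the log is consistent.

Recomputing the run from the initial state:
step 1: x = 37
step 2: x = 44
step 3: x = 55
step 4: x = 63
step 5: x = 57
step 6: x = 29
step 7: x = 50
step 8: x = 18
step 9: x = 42
step 10: x = 24
step 11: x = 5
step 12: x = 3
step 13: x = 37
step 14: x = 44
step 15: x = 55
The first disagreement with the log is at step 11, where the value should be x = 5.

step 11, x = 5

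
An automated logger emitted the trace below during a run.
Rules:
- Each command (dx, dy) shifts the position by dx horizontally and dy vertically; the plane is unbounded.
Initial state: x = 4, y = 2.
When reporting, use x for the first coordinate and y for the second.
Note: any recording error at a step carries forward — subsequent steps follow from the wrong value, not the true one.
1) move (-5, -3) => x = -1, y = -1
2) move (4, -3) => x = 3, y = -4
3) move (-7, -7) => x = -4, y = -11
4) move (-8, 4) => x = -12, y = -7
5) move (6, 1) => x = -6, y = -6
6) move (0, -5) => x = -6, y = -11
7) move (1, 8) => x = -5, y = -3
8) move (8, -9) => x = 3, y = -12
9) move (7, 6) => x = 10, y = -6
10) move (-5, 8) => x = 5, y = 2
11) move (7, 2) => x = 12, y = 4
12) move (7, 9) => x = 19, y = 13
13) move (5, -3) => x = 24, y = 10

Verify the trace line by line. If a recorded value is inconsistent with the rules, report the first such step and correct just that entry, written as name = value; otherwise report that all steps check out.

1. x = 4 + (-5) = -1, y = 2 + (-3) = -1 (in agreement)
2. x = -1 + (4) = 3, y = -1 + (-3) = -4 (verified)
3. x = 3 + (-7) = -4, y = -4 + (-7) = -11 (in agreement)
4. x = -4 + (-8) = -12, y = -11 + (4) = -7 (confirmed correct)
5. x = -12 + (6) = -6, y = -7 + (1) = -6 (no discrepancy)
6. x = -6 + (0) = -6, y = -6 + (-5) = -11 (checks out)
7. x = -6 + (1) = -5, y = -11 + (8) = -3 (agrees with the trace)
8. x = -5 + (8) = 3, y = -3 + (-9) = -12 (same as recorded)
9. x = 3 + (7) = 10, y = -12 + (6) = -6 (verified)
10. x = 10 + (-5) = 5, y = -6 + (8) = 2 (in agreement)
11. x = 5 + (7) = 12, y = 2 + (2) = 4 (consistent with the trace)
12. x = 12 + (7) = 19, y = 4 + (9) = 13 (no discrepancy)
13. x = 19 + (5) = 24, y = 13 + (-3) = 10 (in agreement)
All entries verified; no error found.

no error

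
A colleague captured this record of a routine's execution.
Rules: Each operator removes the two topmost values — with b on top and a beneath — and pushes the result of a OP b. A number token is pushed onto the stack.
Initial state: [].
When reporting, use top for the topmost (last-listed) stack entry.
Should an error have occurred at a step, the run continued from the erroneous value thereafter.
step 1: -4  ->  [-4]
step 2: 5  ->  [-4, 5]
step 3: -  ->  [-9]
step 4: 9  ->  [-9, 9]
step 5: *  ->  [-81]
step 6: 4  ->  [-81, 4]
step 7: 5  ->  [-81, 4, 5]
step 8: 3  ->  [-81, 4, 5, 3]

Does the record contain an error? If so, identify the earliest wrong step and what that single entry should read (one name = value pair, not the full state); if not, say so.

Recomputing the run from the initial state:
step 1: [-4]
step 2: [-4, 5]
step 3: [-9]
step 4: [-9, 9]
step 5: [-81]
step 6: [-81, 4]
step 7: [-81, 4, 5]
step 8: [-81, 4, 5, 3]
This matches the record at every step.

no error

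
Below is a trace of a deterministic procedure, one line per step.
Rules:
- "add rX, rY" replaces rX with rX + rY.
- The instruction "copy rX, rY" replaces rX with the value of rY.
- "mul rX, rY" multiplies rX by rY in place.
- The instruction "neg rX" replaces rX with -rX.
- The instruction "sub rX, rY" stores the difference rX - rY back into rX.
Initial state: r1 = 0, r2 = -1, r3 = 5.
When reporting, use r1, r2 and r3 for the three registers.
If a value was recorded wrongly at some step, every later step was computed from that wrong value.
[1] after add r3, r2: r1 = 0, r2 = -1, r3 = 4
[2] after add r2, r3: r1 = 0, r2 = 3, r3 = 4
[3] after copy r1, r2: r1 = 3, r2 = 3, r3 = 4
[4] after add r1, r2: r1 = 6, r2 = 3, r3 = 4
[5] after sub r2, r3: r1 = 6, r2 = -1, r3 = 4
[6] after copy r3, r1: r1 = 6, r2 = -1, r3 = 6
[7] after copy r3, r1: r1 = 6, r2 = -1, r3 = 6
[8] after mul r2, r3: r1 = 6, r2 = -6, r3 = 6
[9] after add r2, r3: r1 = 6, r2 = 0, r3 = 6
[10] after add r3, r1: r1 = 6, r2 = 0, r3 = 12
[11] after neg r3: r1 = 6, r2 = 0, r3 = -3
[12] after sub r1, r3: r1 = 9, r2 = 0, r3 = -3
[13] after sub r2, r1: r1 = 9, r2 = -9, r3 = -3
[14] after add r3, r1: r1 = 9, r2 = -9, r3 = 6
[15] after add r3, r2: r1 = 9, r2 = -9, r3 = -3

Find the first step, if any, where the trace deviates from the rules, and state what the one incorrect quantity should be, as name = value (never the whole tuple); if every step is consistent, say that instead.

step 11, r3 = -12

step 1: r3 = 5 + -1 = 4 -> agrees with the trace
step 2: r2 = -1 + 4 = 3 -> no discrepancy
step 3: r1 = 3 -> no discrepancy
step 4: r1 = 3 + 3 = 6 -> confirmed correct
step 5: r2 = 3 - 4 = -1 -> verified
step 6: r3 = 6 -> checks out
step 7: r3 = 6 -> checks out
step 8: r2 = -1 * 6 = -6 -> agrees with the trace
step 9: r2 = -6 + 6 = 0 -> exactly as logged
step 10: r3 = 6 + 6 = 12 -> matches
step 11: r3 = -(12) = -12 -> the trace disagrees here
So the first discrepancy is step 11, where the right value is r3 = -12.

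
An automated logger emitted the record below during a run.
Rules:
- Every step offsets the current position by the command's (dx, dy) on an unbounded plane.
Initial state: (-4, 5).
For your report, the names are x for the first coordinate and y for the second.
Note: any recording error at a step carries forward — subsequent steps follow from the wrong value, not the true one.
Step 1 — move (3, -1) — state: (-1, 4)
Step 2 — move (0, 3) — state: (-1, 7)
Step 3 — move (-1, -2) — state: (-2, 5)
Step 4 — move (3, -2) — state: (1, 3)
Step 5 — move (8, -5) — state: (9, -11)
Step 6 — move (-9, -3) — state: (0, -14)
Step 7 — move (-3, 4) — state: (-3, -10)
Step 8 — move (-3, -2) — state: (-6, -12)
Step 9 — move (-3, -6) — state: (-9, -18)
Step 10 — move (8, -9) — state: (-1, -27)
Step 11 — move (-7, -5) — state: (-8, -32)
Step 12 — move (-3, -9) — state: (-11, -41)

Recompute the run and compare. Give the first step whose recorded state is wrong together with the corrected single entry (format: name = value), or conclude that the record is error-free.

Step 1: x = -4 + (3) = -1, y = 5 + (-1) = 4 — consistent with the record.
Step 2: x = -1 + (0) = -1, y = 4 + (3) = 7 — no discrepancy.
Step 3: x = -1 + (-1) = -2, y = 7 + (-2) = 5 — consistent with the record.
Step 4: x = -2 + (3) = 1, y = 5 + (-2) = 3 — no discrepancy.
Step 5: x = 1 + (8) = 9, y = 3 + (-5) = -2 — the record has a different value.
Step 5 is the first one off; corrected, y = -2.

step 5, y = -2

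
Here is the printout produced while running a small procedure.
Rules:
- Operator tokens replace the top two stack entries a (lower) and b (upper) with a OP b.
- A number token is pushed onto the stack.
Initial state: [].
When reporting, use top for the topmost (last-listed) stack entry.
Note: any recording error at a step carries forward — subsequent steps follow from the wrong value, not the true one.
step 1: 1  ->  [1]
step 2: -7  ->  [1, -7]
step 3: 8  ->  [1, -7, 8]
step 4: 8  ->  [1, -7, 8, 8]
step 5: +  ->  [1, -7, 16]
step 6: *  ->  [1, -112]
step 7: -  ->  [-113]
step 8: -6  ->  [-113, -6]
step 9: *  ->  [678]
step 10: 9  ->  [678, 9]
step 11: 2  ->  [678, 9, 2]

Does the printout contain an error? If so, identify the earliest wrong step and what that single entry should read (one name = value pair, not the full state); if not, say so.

step 7, top = 113

Recomputing the run from the initial state:
step 1: [1]
step 2: [1, -7]
step 3: [1, -7, 8]
step 4: [1, -7, 8, 8]
step 5: [1, -7, 16]
step 6: [1, -112]
step 7: [113]
step 8: [113, -6]
step 9: [-678]
step 10: [-678, 9]
step 11: [-678, 9, 2]
The first disagreement with the printout is at step 7, where the value should be top = 113.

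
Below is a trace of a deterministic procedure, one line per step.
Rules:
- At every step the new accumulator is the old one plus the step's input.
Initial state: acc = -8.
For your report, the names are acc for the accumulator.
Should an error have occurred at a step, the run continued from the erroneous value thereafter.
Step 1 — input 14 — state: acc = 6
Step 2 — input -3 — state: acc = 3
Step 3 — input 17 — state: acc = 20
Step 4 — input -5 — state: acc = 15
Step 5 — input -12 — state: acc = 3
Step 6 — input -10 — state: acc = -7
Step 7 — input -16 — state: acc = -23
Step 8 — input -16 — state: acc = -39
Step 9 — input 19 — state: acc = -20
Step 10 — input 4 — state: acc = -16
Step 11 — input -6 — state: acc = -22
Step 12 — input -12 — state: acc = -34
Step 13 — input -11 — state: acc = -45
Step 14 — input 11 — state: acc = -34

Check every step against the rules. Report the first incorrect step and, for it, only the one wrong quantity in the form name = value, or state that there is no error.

no error

Recomputing the run from the initial state:
step 1: acc = 6
step 2: acc = 3
step 3: acc = 20
step 4: acc = 15
step 5: acc = 3
step 6: acc = -7
step 7: acc = -23
step 8: acc = -39
step 9: acc = -20
step 10: acc = -16
step 11: acc = -22
step 12: acc = -34
step 13: acc = -45
step 14: acc = -34
This matches the trace at every step.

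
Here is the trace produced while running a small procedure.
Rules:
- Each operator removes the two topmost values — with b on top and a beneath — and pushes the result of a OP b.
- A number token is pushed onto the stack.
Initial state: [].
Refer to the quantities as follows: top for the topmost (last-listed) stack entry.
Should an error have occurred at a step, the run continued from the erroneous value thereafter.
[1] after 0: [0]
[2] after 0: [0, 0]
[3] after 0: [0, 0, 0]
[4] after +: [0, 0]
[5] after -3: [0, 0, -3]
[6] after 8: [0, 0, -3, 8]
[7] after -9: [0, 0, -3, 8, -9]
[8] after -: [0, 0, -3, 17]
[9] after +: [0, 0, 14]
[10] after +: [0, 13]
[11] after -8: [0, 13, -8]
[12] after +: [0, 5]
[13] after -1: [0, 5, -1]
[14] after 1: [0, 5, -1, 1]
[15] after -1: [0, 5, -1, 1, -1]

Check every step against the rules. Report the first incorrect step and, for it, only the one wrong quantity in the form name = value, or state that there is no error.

step 10, top = 14

Recomputing the run from the initial state:
step 1: [0]
step 2: [0, 0]
step 3: [0, 0, 0]
step 4: [0, 0]
step 5: [0, 0, -3]
step 6: [0, 0, -3, 8]
step 7: [0, 0, -3, 8, -9]
step 8: [0, 0, -3, 17]
step 9: [0, 0, 14]
step 10: [0, 14]
step 11: [0, 14, -8]
step 12: [0, 6]
step 13: [0, 6, -1]
step 14: [0, 6, -1, 1]
step 15: [0, 6, -1, 1, -1]
The first disagreement with the trace is at step 10, where the value should be top = 14.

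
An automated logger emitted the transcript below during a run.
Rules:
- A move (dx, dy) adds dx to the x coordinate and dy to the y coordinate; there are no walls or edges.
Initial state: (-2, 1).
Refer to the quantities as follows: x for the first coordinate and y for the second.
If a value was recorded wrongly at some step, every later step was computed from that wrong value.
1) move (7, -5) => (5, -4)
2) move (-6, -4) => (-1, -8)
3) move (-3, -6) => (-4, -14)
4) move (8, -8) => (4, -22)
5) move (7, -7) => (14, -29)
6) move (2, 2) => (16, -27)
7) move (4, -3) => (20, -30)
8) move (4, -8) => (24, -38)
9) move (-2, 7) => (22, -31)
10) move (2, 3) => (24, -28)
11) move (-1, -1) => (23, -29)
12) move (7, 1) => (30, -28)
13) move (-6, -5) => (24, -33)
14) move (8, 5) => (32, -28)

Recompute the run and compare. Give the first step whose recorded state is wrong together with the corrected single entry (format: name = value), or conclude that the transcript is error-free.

Step 1: x = -2 + (7) = 5, y = 1 + (-5) = -4 — same as recorded.
Step 2: x = 5 + (-6) = -1, y = -4 + (-4) = -8 — same as recorded.
Step 3: x = -1 + (-3) = -4, y = -8 + (-6) = -14 — verified.
Step 4: x = -4 + (8) = 4, y = -14 + (-8) = -22 — no discrepancy.
Step 5: x = 4 + (7) = 11, y = -22 + (-7) = -29 — the transcript has a different value.
The earliest wrong entry is at step 5: it should read x = 11.

step 5, x = 11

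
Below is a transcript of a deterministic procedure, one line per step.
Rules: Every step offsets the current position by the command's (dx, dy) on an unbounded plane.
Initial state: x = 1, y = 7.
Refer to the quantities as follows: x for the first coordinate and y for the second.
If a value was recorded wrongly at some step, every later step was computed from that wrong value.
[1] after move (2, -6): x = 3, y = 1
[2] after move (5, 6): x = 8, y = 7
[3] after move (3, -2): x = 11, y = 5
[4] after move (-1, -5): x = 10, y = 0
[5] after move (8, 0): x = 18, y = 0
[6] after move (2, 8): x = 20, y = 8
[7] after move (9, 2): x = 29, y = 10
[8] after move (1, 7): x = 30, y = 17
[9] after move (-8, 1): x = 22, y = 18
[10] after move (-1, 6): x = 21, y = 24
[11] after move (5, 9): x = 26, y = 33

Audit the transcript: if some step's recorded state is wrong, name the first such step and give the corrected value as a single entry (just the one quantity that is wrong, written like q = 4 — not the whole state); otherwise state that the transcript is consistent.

1. x = 1 + (2) = 3, y = 7 + (-6) = 1 (same as recorded)
2. x = 3 + (5) = 8, y = 1 + (6) = 7 (checks out)
3. x = 8 + (3) = 11, y = 7 + (-2) = 5 (same as recorded)
4. x = 11 + (-1) = 10, y = 5 + (-5) = 0 (consistent with the transcript)
5. x = 10 + (8) = 18, y = 0 + (0) = 0 (exactly as logged)
6. x = 18 + (2) = 20, y = 0 + (8) = 8 (checks out)
7. x = 20 + (9) = 29, y = 8 + (2) = 10 (verified)
8. x = 29 + (1) = 30, y = 10 + (7) = 17 (confirmed correct)
9. x = 30 + (-8) = 22, y = 17 + (1) = 18 (same as recorded)
10. x = 22 + (-1) = 21, y = 18 + (6) = 24 (same as recorded)
11. x = 21 + (5) = 26, y = 24 + (9) = 33 (no discrepancy)
Nothing is out of place; the run is error-free.

no error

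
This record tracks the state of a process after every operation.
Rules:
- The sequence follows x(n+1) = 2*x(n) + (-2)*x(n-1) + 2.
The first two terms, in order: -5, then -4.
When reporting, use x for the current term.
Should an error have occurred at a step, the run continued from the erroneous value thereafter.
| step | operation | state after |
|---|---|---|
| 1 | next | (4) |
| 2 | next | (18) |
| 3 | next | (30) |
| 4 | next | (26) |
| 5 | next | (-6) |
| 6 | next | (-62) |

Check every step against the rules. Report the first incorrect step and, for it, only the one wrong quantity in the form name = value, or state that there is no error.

1. x = 2*(-4) + (-2)*(-5) + (2) = 4 (same as recorded)
2. x = 2*(4) + (-2)*(-4) + (2) = 18 (agrees with the record)
3. x = 2*(18) + (-2)*(4) + (2) = 30 (confirmed correct)
4. x = 2*(30) + (-2)*(18) + (2) = 26 (verified)
5. x = 2*(26) + (-2)*(30) + (2) = -6 (exactly as logged)
6. x = 2*(-6) + (-2)*(26) + (2) = -62 (no discrepancy)
All entries verified; no error found.

no error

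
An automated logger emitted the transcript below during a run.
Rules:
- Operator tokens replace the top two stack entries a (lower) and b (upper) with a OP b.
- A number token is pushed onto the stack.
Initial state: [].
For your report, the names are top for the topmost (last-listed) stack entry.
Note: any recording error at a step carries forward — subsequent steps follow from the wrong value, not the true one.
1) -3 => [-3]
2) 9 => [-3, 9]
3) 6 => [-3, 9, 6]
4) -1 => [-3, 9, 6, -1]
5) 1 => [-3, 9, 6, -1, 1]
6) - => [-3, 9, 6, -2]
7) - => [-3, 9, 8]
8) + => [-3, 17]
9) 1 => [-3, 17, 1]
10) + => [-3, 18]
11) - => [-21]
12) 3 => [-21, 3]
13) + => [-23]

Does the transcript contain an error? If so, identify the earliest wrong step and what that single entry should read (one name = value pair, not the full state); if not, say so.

1. push -3: top = -3 (checks out)
2. push 9: top = 9 (in agreement)
3. push 6: top = 6 (no discrepancy)
4. push -1: top = -1 (in agreement)
5. push 1: top = 1 (in agreement)
6. -1 - 1 = -2 (exactly as logged)
7. 6 - -2 = 8 (same as recorded)
8. 9 + 8 = 17 (checks out)
9. push 1: top = 1 (consistent with the transcript)
10. 17 + 1 = 18 (no discrepancy)
11. -3 - 18 = -21 (checks out)
12. push 3: top = 3 (verified)
13. -21 + 3 = -18 (first mismatch against the transcript)
First deviation found at step 13; the corrected entry is top = -18.

step 13, top = -18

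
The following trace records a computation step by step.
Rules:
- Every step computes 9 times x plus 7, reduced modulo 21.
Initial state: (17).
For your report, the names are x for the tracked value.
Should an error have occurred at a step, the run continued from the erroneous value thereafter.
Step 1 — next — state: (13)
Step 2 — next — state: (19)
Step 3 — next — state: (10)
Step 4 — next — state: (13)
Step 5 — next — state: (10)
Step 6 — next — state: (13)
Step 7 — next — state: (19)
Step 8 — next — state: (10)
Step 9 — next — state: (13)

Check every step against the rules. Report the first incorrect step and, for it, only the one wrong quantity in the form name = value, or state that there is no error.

step 1: x = (9*17 + 7) mod 21 = 13 -> confirmed correct
step 2: x = (9*13 + 7) mod 21 = 19 -> agrees with the trace
step 3: x = (9*19 + 7) mod 21 = 10 -> checks out
step 4: x = (9*10 + 7) mod 21 = 13 -> checks out
step 5: x = (9*13 + 7) mod 21 = 19 -> the entry is off here
First incorrect step: 5; the correct value is x = 19.

step 5, x = 19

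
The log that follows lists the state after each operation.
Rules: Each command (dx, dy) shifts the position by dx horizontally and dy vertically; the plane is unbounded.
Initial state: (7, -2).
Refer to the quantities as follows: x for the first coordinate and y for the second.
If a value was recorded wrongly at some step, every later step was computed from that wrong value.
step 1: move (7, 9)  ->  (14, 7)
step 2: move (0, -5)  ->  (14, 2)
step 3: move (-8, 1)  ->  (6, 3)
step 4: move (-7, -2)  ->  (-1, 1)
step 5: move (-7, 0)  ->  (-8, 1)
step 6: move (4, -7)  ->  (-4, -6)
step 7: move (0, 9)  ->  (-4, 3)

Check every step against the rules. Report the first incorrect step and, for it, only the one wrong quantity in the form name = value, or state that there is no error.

no error

step 1: x = 7 + (7) = 14, y = -2 + (9) = 7 -> exactly as logged
step 2: x = 14 + (0) = 14, y = 7 + (-5) = 2 -> no discrepancy
step 3: x = 14 + (-8) = 6, y = 2 + (1) = 3 -> agrees with the log
step 4: x = 6 + (-7) = -1, y = 3 + (-2) = 1 -> same as recorded
step 5: x = -1 + (-7) = -8, y = 1 + (0) = 1 -> checks out
step 6: x = -8 + (4) = -4, y = 1 + (-7) = -6 -> confirmed correct
step 7: x = -4 + (0) = -4, y = -6 + (9) = 3 -> no discrepancy
All entries verified; no error found.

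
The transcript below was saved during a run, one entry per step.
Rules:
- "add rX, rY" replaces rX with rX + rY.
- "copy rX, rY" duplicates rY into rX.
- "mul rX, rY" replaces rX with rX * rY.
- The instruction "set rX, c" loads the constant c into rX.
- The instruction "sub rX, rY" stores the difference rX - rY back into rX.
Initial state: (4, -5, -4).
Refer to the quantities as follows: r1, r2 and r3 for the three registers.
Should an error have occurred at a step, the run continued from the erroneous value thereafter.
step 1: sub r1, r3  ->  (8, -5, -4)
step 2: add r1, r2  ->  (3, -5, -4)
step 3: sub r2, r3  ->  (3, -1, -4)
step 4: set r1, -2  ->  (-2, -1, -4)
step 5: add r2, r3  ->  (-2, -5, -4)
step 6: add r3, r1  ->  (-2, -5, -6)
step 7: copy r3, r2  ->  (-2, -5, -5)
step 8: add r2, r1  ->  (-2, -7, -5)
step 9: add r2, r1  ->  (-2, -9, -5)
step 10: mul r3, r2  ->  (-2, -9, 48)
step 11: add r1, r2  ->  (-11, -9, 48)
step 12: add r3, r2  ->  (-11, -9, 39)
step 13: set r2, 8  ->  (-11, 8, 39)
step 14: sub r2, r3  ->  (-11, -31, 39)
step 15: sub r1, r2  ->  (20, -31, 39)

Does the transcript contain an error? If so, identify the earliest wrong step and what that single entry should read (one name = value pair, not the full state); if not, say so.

step 10, r3 = 45

step 1: r1 = 4 - -4 = 8 -> matches
step 2: r1 = 8 + -5 = 3 -> matches
step 3: r2 = -5 - -4 = -1 -> consistent with the transcript
step 4: r1 = -2 -> in agreement
step 5: r2 = -1 + -4 = -5 -> exactly as logged
step 6: r3 = -4 + -2 = -6 -> same as recorded
step 7: r3 = -5 -> agrees with the transcript
step 8: r2 = -5 + -2 = -7 -> confirmed correct
step 9: r2 = -7 + -2 = -9 -> confirmed correct
step 10: r3 = -5 * -9 = 45 -> not what was recorded
Step 10 is the first one off; corrected, r3 = 45.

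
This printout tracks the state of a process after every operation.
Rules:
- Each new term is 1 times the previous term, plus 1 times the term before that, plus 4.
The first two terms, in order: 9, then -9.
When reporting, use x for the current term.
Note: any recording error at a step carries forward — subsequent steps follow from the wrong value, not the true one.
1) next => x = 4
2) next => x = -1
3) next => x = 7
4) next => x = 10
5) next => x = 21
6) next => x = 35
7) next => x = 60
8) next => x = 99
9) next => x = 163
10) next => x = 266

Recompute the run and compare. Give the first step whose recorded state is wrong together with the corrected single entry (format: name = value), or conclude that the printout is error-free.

Recomputing the run from the initial state:
step 1: x = 4
step 2: x = -1
step 3: x = 7
step 4: x = 10
step 5: x = 21
step 6: x = 35
step 7: x = 60
step 8: x = 99
step 9: x = 163
step 10: x = 266
This matches the printout at every step.

no error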